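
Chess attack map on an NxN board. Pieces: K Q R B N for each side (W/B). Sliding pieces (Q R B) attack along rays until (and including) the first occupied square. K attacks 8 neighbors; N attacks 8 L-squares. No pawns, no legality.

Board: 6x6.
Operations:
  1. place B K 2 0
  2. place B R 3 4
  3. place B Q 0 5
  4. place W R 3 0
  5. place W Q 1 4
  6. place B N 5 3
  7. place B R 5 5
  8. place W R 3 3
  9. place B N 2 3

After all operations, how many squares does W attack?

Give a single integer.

Op 1: place BK@(2,0)
Op 2: place BR@(3,4)
Op 3: place BQ@(0,5)
Op 4: place WR@(3,0)
Op 5: place WQ@(1,4)
Op 6: place BN@(5,3)
Op 7: place BR@(5,5)
Op 8: place WR@(3,3)
Op 9: place BN@(2,3)
Per-piece attacks for W:
  WQ@(1,4): attacks (1,5) (1,3) (1,2) (1,1) (1,0) (2,4) (3,4) (0,4) (2,5) (2,3) (0,5) (0,3) [ray(1,0) blocked at (3,4); ray(1,-1) blocked at (2,3); ray(-1,1) blocked at (0,5)]
  WR@(3,0): attacks (3,1) (3,2) (3,3) (4,0) (5,0) (2,0) [ray(0,1) blocked at (3,3); ray(-1,0) blocked at (2,0)]
  WR@(3,3): attacks (3,4) (3,2) (3,1) (3,0) (4,3) (5,3) (2,3) [ray(0,1) blocked at (3,4); ray(0,-1) blocked at (3,0); ray(1,0) blocked at (5,3); ray(-1,0) blocked at (2,3)]
Union (21 distinct): (0,3) (0,4) (0,5) (1,0) (1,1) (1,2) (1,3) (1,5) (2,0) (2,3) (2,4) (2,5) (3,0) (3,1) (3,2) (3,3) (3,4) (4,0) (4,3) (5,0) (5,3)

Answer: 21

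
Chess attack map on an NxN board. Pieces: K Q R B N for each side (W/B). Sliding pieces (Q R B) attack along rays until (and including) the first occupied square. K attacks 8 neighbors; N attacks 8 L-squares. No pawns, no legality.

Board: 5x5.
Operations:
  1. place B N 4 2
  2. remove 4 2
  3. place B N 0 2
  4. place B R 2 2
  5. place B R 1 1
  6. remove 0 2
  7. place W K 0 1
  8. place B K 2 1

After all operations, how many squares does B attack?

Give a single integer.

Op 1: place BN@(4,2)
Op 2: remove (4,2)
Op 3: place BN@(0,2)
Op 4: place BR@(2,2)
Op 5: place BR@(1,1)
Op 6: remove (0,2)
Op 7: place WK@(0,1)
Op 8: place BK@(2,1)
Per-piece attacks for B:
  BR@(1,1): attacks (1,2) (1,3) (1,4) (1,0) (2,1) (0,1) [ray(1,0) blocked at (2,1); ray(-1,0) blocked at (0,1)]
  BK@(2,1): attacks (2,2) (2,0) (3,1) (1,1) (3,2) (3,0) (1,2) (1,0)
  BR@(2,2): attacks (2,3) (2,4) (2,1) (3,2) (4,2) (1,2) (0,2) [ray(0,-1) blocked at (2,1)]
Union (16 distinct): (0,1) (0,2) (1,0) (1,1) (1,2) (1,3) (1,4) (2,0) (2,1) (2,2) (2,3) (2,4) (3,0) (3,1) (3,2) (4,2)

Answer: 16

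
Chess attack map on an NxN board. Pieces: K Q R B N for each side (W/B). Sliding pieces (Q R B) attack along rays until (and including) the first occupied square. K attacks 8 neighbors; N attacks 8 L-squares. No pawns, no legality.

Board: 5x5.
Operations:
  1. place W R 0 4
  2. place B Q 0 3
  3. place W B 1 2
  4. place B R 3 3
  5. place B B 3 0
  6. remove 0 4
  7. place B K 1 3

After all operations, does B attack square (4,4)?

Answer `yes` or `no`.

Answer: no

Derivation:
Op 1: place WR@(0,4)
Op 2: place BQ@(0,3)
Op 3: place WB@(1,2)
Op 4: place BR@(3,3)
Op 5: place BB@(3,0)
Op 6: remove (0,4)
Op 7: place BK@(1,3)
Per-piece attacks for B:
  BQ@(0,3): attacks (0,4) (0,2) (0,1) (0,0) (1,3) (1,4) (1,2) [ray(1,0) blocked at (1,3); ray(1,-1) blocked at (1,2)]
  BK@(1,3): attacks (1,4) (1,2) (2,3) (0,3) (2,4) (2,2) (0,4) (0,2)
  BB@(3,0): attacks (4,1) (2,1) (1,2) [ray(-1,1) blocked at (1,2)]
  BR@(3,3): attacks (3,4) (3,2) (3,1) (3,0) (4,3) (2,3) (1,3) [ray(0,-1) blocked at (3,0); ray(-1,0) blocked at (1,3)]
B attacks (4,4): no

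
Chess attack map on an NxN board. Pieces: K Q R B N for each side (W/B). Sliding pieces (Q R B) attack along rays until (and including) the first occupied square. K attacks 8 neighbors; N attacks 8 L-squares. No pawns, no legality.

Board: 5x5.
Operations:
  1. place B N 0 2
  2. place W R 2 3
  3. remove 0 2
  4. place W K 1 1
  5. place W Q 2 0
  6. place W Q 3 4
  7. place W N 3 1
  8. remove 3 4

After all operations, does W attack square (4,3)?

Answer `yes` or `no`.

Answer: yes

Derivation:
Op 1: place BN@(0,2)
Op 2: place WR@(2,3)
Op 3: remove (0,2)
Op 4: place WK@(1,1)
Op 5: place WQ@(2,0)
Op 6: place WQ@(3,4)
Op 7: place WN@(3,1)
Op 8: remove (3,4)
Per-piece attacks for W:
  WK@(1,1): attacks (1,2) (1,0) (2,1) (0,1) (2,2) (2,0) (0,2) (0,0)
  WQ@(2,0): attacks (2,1) (2,2) (2,3) (3,0) (4,0) (1,0) (0,0) (3,1) (1,1) [ray(0,1) blocked at (2,3); ray(1,1) blocked at (3,1); ray(-1,1) blocked at (1,1)]
  WR@(2,3): attacks (2,4) (2,2) (2,1) (2,0) (3,3) (4,3) (1,3) (0,3) [ray(0,-1) blocked at (2,0)]
  WN@(3,1): attacks (4,3) (2,3) (1,2) (1,0)
W attacks (4,3): yes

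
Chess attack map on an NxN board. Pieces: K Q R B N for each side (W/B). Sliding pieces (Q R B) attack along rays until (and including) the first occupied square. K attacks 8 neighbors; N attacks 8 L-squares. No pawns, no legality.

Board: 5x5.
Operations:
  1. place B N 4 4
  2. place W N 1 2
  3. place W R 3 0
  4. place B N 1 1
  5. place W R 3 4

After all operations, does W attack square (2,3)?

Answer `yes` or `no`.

Op 1: place BN@(4,4)
Op 2: place WN@(1,2)
Op 3: place WR@(3,0)
Op 4: place BN@(1,1)
Op 5: place WR@(3,4)
Per-piece attacks for W:
  WN@(1,2): attacks (2,4) (3,3) (0,4) (2,0) (3,1) (0,0)
  WR@(3,0): attacks (3,1) (3,2) (3,3) (3,4) (4,0) (2,0) (1,0) (0,0) [ray(0,1) blocked at (3,4)]
  WR@(3,4): attacks (3,3) (3,2) (3,1) (3,0) (4,4) (2,4) (1,4) (0,4) [ray(0,-1) blocked at (3,0); ray(1,0) blocked at (4,4)]
W attacks (2,3): no

Answer: no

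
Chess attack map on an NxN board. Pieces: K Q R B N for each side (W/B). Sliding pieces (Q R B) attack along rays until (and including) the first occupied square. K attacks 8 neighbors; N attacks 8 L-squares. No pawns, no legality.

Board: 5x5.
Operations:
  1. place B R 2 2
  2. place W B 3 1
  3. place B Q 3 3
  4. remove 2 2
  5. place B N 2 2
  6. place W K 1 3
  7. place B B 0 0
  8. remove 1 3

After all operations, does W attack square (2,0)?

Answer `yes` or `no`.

Answer: yes

Derivation:
Op 1: place BR@(2,2)
Op 2: place WB@(3,1)
Op 3: place BQ@(3,3)
Op 4: remove (2,2)
Op 5: place BN@(2,2)
Op 6: place WK@(1,3)
Op 7: place BB@(0,0)
Op 8: remove (1,3)
Per-piece attacks for W:
  WB@(3,1): attacks (4,2) (4,0) (2,2) (2,0) [ray(-1,1) blocked at (2,2)]
W attacks (2,0): yes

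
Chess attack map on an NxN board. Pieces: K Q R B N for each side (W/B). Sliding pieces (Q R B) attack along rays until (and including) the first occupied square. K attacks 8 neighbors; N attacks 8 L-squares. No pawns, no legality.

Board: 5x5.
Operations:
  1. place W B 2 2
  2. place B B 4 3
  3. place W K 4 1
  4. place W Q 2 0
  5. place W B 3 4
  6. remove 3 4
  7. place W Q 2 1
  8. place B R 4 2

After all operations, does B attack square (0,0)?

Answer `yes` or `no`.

Answer: no

Derivation:
Op 1: place WB@(2,2)
Op 2: place BB@(4,3)
Op 3: place WK@(4,1)
Op 4: place WQ@(2,0)
Op 5: place WB@(3,4)
Op 6: remove (3,4)
Op 7: place WQ@(2,1)
Op 8: place BR@(4,2)
Per-piece attacks for B:
  BR@(4,2): attacks (4,3) (4,1) (3,2) (2,2) [ray(0,1) blocked at (4,3); ray(0,-1) blocked at (4,1); ray(-1,0) blocked at (2,2)]
  BB@(4,3): attacks (3,4) (3,2) (2,1) [ray(-1,-1) blocked at (2,1)]
B attacks (0,0): no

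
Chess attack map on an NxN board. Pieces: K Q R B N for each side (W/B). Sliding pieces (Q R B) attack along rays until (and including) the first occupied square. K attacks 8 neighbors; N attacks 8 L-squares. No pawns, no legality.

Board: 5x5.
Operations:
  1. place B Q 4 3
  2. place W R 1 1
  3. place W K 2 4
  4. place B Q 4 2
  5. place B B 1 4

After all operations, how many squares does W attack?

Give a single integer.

Op 1: place BQ@(4,3)
Op 2: place WR@(1,1)
Op 3: place WK@(2,4)
Op 4: place BQ@(4,2)
Op 5: place BB@(1,4)
Per-piece attacks for W:
  WR@(1,1): attacks (1,2) (1,3) (1,4) (1,0) (2,1) (3,1) (4,1) (0,1) [ray(0,1) blocked at (1,4)]
  WK@(2,4): attacks (2,3) (3,4) (1,4) (3,3) (1,3)
Union (11 distinct): (0,1) (1,0) (1,2) (1,3) (1,4) (2,1) (2,3) (3,1) (3,3) (3,4) (4,1)

Answer: 11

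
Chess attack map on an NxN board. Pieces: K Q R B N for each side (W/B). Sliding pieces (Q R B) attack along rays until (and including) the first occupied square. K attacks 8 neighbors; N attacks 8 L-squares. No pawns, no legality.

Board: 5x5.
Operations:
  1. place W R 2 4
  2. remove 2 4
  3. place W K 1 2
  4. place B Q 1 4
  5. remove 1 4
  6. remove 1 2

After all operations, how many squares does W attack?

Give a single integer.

Answer: 0

Derivation:
Op 1: place WR@(2,4)
Op 2: remove (2,4)
Op 3: place WK@(1,2)
Op 4: place BQ@(1,4)
Op 5: remove (1,4)
Op 6: remove (1,2)
Per-piece attacks for W:
Union (0 distinct): (none)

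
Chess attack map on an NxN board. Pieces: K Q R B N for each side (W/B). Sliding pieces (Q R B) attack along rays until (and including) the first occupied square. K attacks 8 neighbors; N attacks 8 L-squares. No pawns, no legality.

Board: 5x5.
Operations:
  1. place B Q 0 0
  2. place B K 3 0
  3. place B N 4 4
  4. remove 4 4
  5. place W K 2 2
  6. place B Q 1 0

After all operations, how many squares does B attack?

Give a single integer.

Answer: 19

Derivation:
Op 1: place BQ@(0,0)
Op 2: place BK@(3,0)
Op 3: place BN@(4,4)
Op 4: remove (4,4)
Op 5: place WK@(2,2)
Op 6: place BQ@(1,0)
Per-piece attacks for B:
  BQ@(0,0): attacks (0,1) (0,2) (0,3) (0,4) (1,0) (1,1) (2,2) [ray(1,0) blocked at (1,0); ray(1,1) blocked at (2,2)]
  BQ@(1,0): attacks (1,1) (1,2) (1,3) (1,4) (2,0) (3,0) (0,0) (2,1) (3,2) (4,3) (0,1) [ray(1,0) blocked at (3,0); ray(-1,0) blocked at (0,0)]
  BK@(3,0): attacks (3,1) (4,0) (2,0) (4,1) (2,1)
Union (19 distinct): (0,0) (0,1) (0,2) (0,3) (0,4) (1,0) (1,1) (1,2) (1,3) (1,4) (2,0) (2,1) (2,2) (3,0) (3,1) (3,2) (4,0) (4,1) (4,3)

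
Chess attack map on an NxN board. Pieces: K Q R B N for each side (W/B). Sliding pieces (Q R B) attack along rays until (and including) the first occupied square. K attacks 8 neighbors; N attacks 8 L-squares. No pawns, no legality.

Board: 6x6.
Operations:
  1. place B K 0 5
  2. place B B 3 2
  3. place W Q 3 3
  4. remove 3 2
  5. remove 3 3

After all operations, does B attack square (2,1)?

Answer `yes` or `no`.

Op 1: place BK@(0,5)
Op 2: place BB@(3,2)
Op 3: place WQ@(3,3)
Op 4: remove (3,2)
Op 5: remove (3,3)
Per-piece attacks for B:
  BK@(0,5): attacks (0,4) (1,5) (1,4)
B attacks (2,1): no

Answer: no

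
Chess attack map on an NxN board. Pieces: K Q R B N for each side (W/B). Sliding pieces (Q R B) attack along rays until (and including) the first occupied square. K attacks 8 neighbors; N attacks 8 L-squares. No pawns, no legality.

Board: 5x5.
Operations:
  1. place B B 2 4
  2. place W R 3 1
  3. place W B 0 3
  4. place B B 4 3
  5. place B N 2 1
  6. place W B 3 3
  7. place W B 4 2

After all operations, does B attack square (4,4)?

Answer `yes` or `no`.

Op 1: place BB@(2,4)
Op 2: place WR@(3,1)
Op 3: place WB@(0,3)
Op 4: place BB@(4,3)
Op 5: place BN@(2,1)
Op 6: place WB@(3,3)
Op 7: place WB@(4,2)
Per-piece attacks for B:
  BN@(2,1): attacks (3,3) (4,2) (1,3) (0,2) (4,0) (0,0)
  BB@(2,4): attacks (3,3) (1,3) (0,2) [ray(1,-1) blocked at (3,3)]
  BB@(4,3): attacks (3,4) (3,2) (2,1) [ray(-1,-1) blocked at (2,1)]
B attacks (4,4): no

Answer: no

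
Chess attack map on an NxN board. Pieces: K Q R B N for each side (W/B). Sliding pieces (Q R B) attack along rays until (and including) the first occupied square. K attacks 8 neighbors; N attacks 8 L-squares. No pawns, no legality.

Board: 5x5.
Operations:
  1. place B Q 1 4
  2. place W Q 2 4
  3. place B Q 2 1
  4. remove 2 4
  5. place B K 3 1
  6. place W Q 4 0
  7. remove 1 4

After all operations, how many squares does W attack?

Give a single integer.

Op 1: place BQ@(1,4)
Op 2: place WQ@(2,4)
Op 3: place BQ@(2,1)
Op 4: remove (2,4)
Op 5: place BK@(3,1)
Op 6: place WQ@(4,0)
Op 7: remove (1,4)
Per-piece attacks for W:
  WQ@(4,0): attacks (4,1) (4,2) (4,3) (4,4) (3,0) (2,0) (1,0) (0,0) (3,1) [ray(-1,1) blocked at (3,1)]
Union (9 distinct): (0,0) (1,0) (2,0) (3,0) (3,1) (4,1) (4,2) (4,3) (4,4)

Answer: 9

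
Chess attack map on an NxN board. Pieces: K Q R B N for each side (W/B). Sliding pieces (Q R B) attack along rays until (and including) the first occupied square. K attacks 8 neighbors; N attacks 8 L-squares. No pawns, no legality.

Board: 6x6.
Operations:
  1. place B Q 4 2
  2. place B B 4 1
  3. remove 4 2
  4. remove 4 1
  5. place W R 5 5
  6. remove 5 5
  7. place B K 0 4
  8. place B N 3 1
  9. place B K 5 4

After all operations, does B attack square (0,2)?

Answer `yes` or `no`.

Op 1: place BQ@(4,2)
Op 2: place BB@(4,1)
Op 3: remove (4,2)
Op 4: remove (4,1)
Op 5: place WR@(5,5)
Op 6: remove (5,5)
Op 7: place BK@(0,4)
Op 8: place BN@(3,1)
Op 9: place BK@(5,4)
Per-piece attacks for B:
  BK@(0,4): attacks (0,5) (0,3) (1,4) (1,5) (1,3)
  BN@(3,1): attacks (4,3) (5,2) (2,3) (1,2) (5,0) (1,0)
  BK@(5,4): attacks (5,5) (5,3) (4,4) (4,5) (4,3)
B attacks (0,2): no

Answer: no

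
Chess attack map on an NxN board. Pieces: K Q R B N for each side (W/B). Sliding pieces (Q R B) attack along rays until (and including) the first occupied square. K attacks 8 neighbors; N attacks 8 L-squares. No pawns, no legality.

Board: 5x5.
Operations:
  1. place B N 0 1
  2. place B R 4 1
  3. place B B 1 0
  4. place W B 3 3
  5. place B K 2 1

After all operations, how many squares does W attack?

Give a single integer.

Answer: 6

Derivation:
Op 1: place BN@(0,1)
Op 2: place BR@(4,1)
Op 3: place BB@(1,0)
Op 4: place WB@(3,3)
Op 5: place BK@(2,1)
Per-piece attacks for W:
  WB@(3,3): attacks (4,4) (4,2) (2,4) (2,2) (1,1) (0,0)
Union (6 distinct): (0,0) (1,1) (2,2) (2,4) (4,2) (4,4)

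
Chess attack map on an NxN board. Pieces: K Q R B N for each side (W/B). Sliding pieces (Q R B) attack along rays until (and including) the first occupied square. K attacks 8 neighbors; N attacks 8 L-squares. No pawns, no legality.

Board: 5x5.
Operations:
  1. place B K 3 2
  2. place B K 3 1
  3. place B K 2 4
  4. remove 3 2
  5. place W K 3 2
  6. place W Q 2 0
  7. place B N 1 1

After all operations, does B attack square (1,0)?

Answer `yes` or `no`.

Op 1: place BK@(3,2)
Op 2: place BK@(3,1)
Op 3: place BK@(2,4)
Op 4: remove (3,2)
Op 5: place WK@(3,2)
Op 6: place WQ@(2,0)
Op 7: place BN@(1,1)
Per-piece attacks for B:
  BN@(1,1): attacks (2,3) (3,2) (0,3) (3,0)
  BK@(2,4): attacks (2,3) (3,4) (1,4) (3,3) (1,3)
  BK@(3,1): attacks (3,2) (3,0) (4,1) (2,1) (4,2) (4,0) (2,2) (2,0)
B attacks (1,0): no

Answer: no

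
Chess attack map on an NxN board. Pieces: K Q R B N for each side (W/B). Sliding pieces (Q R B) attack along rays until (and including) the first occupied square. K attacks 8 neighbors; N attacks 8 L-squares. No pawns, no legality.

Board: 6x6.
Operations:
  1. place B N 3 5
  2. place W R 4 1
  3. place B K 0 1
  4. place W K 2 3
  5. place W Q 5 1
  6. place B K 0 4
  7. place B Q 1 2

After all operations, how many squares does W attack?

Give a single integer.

Op 1: place BN@(3,5)
Op 2: place WR@(4,1)
Op 3: place BK@(0,1)
Op 4: place WK@(2,3)
Op 5: place WQ@(5,1)
Op 6: place BK@(0,4)
Op 7: place BQ@(1,2)
Per-piece attacks for W:
  WK@(2,3): attacks (2,4) (2,2) (3,3) (1,3) (3,4) (3,2) (1,4) (1,2)
  WR@(4,1): attacks (4,2) (4,3) (4,4) (4,5) (4,0) (5,1) (3,1) (2,1) (1,1) (0,1) [ray(1,0) blocked at (5,1); ray(-1,0) blocked at (0,1)]
  WQ@(5,1): attacks (5,2) (5,3) (5,4) (5,5) (5,0) (4,1) (4,2) (3,3) (2,4) (1,5) (4,0) [ray(-1,0) blocked at (4,1)]
Union (25 distinct): (0,1) (1,1) (1,2) (1,3) (1,4) (1,5) (2,1) (2,2) (2,4) (3,1) (3,2) (3,3) (3,4) (4,0) (4,1) (4,2) (4,3) (4,4) (4,5) (5,0) (5,1) (5,2) (5,3) (5,4) (5,5)

Answer: 25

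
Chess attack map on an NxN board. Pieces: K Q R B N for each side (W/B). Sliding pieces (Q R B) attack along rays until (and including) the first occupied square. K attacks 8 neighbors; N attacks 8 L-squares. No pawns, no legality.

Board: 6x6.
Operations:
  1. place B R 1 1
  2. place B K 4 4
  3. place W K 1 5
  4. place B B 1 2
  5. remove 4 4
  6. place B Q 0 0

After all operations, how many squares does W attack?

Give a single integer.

Op 1: place BR@(1,1)
Op 2: place BK@(4,4)
Op 3: place WK@(1,5)
Op 4: place BB@(1,2)
Op 5: remove (4,4)
Op 6: place BQ@(0,0)
Per-piece attacks for W:
  WK@(1,5): attacks (1,4) (2,5) (0,5) (2,4) (0,4)
Union (5 distinct): (0,4) (0,5) (1,4) (2,4) (2,5)

Answer: 5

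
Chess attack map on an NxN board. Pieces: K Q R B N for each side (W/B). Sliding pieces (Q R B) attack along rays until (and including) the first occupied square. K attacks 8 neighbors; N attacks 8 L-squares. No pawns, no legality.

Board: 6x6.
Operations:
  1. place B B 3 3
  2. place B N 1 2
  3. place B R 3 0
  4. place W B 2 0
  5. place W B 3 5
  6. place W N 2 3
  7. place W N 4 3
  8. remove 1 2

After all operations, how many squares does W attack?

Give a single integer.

Op 1: place BB@(3,3)
Op 2: place BN@(1,2)
Op 3: place BR@(3,0)
Op 4: place WB@(2,0)
Op 5: place WB@(3,5)
Op 6: place WN@(2,3)
Op 7: place WN@(4,3)
Op 8: remove (1,2)
Per-piece attacks for W:
  WB@(2,0): attacks (3,1) (4,2) (5,3) (1,1) (0,2)
  WN@(2,3): attacks (3,5) (4,4) (1,5) (0,4) (3,1) (4,2) (1,1) (0,2)
  WB@(3,5): attacks (4,4) (5,3) (2,4) (1,3) (0,2)
  WN@(4,3): attacks (5,5) (3,5) (2,4) (5,1) (3,1) (2,2)
Union (14 distinct): (0,2) (0,4) (1,1) (1,3) (1,5) (2,2) (2,4) (3,1) (3,5) (4,2) (4,4) (5,1) (5,3) (5,5)

Answer: 14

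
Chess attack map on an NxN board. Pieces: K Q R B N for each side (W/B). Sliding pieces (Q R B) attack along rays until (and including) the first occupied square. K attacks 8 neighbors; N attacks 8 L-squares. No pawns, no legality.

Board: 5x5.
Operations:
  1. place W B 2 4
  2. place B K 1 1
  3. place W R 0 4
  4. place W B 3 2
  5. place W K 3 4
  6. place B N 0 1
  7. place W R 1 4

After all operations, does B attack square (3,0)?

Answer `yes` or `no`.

Op 1: place WB@(2,4)
Op 2: place BK@(1,1)
Op 3: place WR@(0,4)
Op 4: place WB@(3,2)
Op 5: place WK@(3,4)
Op 6: place BN@(0,1)
Op 7: place WR@(1,4)
Per-piece attacks for B:
  BN@(0,1): attacks (1,3) (2,2) (2,0)
  BK@(1,1): attacks (1,2) (1,0) (2,1) (0,1) (2,2) (2,0) (0,2) (0,0)
B attacks (3,0): no

Answer: no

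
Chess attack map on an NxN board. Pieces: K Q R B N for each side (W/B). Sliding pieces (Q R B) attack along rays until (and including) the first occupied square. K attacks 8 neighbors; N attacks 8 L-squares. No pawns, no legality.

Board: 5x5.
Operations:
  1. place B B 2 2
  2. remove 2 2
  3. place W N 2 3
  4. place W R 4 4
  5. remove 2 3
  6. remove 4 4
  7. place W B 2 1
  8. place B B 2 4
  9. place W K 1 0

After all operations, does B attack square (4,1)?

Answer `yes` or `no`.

Answer: no

Derivation:
Op 1: place BB@(2,2)
Op 2: remove (2,2)
Op 3: place WN@(2,3)
Op 4: place WR@(4,4)
Op 5: remove (2,3)
Op 6: remove (4,4)
Op 7: place WB@(2,1)
Op 8: place BB@(2,4)
Op 9: place WK@(1,0)
Per-piece attacks for B:
  BB@(2,4): attacks (3,3) (4,2) (1,3) (0,2)
B attacks (4,1): no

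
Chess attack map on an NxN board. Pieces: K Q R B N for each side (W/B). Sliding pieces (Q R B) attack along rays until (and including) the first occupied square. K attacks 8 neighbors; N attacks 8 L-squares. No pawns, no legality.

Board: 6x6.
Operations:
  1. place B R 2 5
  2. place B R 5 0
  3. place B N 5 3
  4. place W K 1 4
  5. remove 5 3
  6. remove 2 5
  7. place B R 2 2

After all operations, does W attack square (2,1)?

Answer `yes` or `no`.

Answer: no

Derivation:
Op 1: place BR@(2,5)
Op 2: place BR@(5,0)
Op 3: place BN@(5,3)
Op 4: place WK@(1,4)
Op 5: remove (5,3)
Op 6: remove (2,5)
Op 7: place BR@(2,2)
Per-piece attacks for W:
  WK@(1,4): attacks (1,5) (1,3) (2,4) (0,4) (2,5) (2,3) (0,5) (0,3)
W attacks (2,1): no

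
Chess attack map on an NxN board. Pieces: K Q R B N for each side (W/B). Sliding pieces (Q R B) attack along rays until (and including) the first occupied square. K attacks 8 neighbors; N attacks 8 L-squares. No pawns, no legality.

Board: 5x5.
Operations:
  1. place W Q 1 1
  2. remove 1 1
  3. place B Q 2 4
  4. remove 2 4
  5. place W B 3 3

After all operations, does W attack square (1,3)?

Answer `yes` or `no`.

Answer: no

Derivation:
Op 1: place WQ@(1,1)
Op 2: remove (1,1)
Op 3: place BQ@(2,4)
Op 4: remove (2,4)
Op 5: place WB@(3,3)
Per-piece attacks for W:
  WB@(3,3): attacks (4,4) (4,2) (2,4) (2,2) (1,1) (0,0)
W attacks (1,3): no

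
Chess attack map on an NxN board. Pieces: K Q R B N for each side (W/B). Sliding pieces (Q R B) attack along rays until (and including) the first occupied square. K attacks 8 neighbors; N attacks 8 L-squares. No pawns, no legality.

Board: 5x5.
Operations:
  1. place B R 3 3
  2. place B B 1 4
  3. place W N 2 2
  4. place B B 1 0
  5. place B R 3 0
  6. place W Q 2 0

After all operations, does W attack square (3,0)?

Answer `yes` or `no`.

Op 1: place BR@(3,3)
Op 2: place BB@(1,4)
Op 3: place WN@(2,2)
Op 4: place BB@(1,0)
Op 5: place BR@(3,0)
Op 6: place WQ@(2,0)
Per-piece attacks for W:
  WQ@(2,0): attacks (2,1) (2,2) (3,0) (1,0) (3,1) (4,2) (1,1) (0,2) [ray(0,1) blocked at (2,2); ray(1,0) blocked at (3,0); ray(-1,0) blocked at (1,0)]
  WN@(2,2): attacks (3,4) (4,3) (1,4) (0,3) (3,0) (4,1) (1,0) (0,1)
W attacks (3,0): yes

Answer: yes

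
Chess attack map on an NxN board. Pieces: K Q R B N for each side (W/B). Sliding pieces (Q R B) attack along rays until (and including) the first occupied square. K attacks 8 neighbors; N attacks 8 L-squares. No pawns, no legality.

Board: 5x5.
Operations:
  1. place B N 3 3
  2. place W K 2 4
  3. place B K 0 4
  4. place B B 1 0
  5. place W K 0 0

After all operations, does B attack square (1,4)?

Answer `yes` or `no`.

Op 1: place BN@(3,3)
Op 2: place WK@(2,4)
Op 3: place BK@(0,4)
Op 4: place BB@(1,0)
Op 5: place WK@(0,0)
Per-piece attacks for B:
  BK@(0,4): attacks (0,3) (1,4) (1,3)
  BB@(1,0): attacks (2,1) (3,2) (4,3) (0,1)
  BN@(3,3): attacks (1,4) (4,1) (2,1) (1,2)
B attacks (1,4): yes

Answer: yes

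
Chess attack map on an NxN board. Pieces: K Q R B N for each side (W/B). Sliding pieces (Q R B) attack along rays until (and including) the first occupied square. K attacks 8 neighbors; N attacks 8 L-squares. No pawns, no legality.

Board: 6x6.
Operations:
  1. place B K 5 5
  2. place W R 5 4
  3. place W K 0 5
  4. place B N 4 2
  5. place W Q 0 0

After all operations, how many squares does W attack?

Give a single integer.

Op 1: place BK@(5,5)
Op 2: place WR@(5,4)
Op 3: place WK@(0,5)
Op 4: place BN@(4,2)
Op 5: place WQ@(0,0)
Per-piece attacks for W:
  WQ@(0,0): attacks (0,1) (0,2) (0,3) (0,4) (0,5) (1,0) (2,0) (3,0) (4,0) (5,0) (1,1) (2,2) (3,3) (4,4) (5,5) [ray(0,1) blocked at (0,5); ray(1,1) blocked at (5,5)]
  WK@(0,5): attacks (0,4) (1,5) (1,4)
  WR@(5,4): attacks (5,5) (5,3) (5,2) (5,1) (5,0) (4,4) (3,4) (2,4) (1,4) (0,4) [ray(0,1) blocked at (5,5)]
Union (22 distinct): (0,1) (0,2) (0,3) (0,4) (0,5) (1,0) (1,1) (1,4) (1,5) (2,0) (2,2) (2,4) (3,0) (3,3) (3,4) (4,0) (4,4) (5,0) (5,1) (5,2) (5,3) (5,5)

Answer: 22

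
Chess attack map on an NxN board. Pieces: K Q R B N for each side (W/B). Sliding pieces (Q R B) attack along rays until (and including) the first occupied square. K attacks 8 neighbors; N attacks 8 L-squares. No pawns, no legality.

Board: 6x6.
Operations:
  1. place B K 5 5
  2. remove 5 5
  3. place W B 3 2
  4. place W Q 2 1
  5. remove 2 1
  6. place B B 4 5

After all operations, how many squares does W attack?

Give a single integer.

Answer: 9

Derivation:
Op 1: place BK@(5,5)
Op 2: remove (5,5)
Op 3: place WB@(3,2)
Op 4: place WQ@(2,1)
Op 5: remove (2,1)
Op 6: place BB@(4,5)
Per-piece attacks for W:
  WB@(3,2): attacks (4,3) (5,4) (4,1) (5,0) (2,3) (1,4) (0,5) (2,1) (1,0)
Union (9 distinct): (0,5) (1,0) (1,4) (2,1) (2,3) (4,1) (4,3) (5,0) (5,4)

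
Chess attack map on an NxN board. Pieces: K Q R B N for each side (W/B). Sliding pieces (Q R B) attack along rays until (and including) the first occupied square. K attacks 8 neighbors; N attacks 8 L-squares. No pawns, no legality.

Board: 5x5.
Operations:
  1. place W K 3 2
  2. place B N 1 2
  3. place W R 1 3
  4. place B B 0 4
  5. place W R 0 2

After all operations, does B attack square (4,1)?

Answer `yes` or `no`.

Answer: no

Derivation:
Op 1: place WK@(3,2)
Op 2: place BN@(1,2)
Op 3: place WR@(1,3)
Op 4: place BB@(0,4)
Op 5: place WR@(0,2)
Per-piece attacks for B:
  BB@(0,4): attacks (1,3) [ray(1,-1) blocked at (1,3)]
  BN@(1,2): attacks (2,4) (3,3) (0,4) (2,0) (3,1) (0,0)
B attacks (4,1): no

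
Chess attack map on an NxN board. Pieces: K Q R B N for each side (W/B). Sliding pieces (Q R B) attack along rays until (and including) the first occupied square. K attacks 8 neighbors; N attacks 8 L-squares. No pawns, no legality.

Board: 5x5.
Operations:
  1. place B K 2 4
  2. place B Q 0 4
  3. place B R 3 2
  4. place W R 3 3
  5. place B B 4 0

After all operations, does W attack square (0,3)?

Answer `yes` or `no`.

Answer: yes

Derivation:
Op 1: place BK@(2,4)
Op 2: place BQ@(0,4)
Op 3: place BR@(3,2)
Op 4: place WR@(3,3)
Op 5: place BB@(4,0)
Per-piece attacks for W:
  WR@(3,3): attacks (3,4) (3,2) (4,3) (2,3) (1,3) (0,3) [ray(0,-1) blocked at (3,2)]
W attacks (0,3): yes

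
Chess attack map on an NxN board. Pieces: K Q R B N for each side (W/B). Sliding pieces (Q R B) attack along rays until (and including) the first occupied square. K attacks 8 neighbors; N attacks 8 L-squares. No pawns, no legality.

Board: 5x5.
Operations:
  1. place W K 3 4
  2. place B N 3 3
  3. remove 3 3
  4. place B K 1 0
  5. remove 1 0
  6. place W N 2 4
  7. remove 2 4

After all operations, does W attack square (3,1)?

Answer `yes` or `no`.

Op 1: place WK@(3,4)
Op 2: place BN@(3,3)
Op 3: remove (3,3)
Op 4: place BK@(1,0)
Op 5: remove (1,0)
Op 6: place WN@(2,4)
Op 7: remove (2,4)
Per-piece attacks for W:
  WK@(3,4): attacks (3,3) (4,4) (2,4) (4,3) (2,3)
W attacks (3,1): no

Answer: no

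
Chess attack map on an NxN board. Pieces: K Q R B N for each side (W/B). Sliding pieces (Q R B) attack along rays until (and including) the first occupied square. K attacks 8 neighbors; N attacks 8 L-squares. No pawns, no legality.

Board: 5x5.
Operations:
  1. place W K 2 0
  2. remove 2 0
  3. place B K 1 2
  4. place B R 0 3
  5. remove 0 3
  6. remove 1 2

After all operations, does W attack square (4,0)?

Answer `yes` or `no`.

Answer: no

Derivation:
Op 1: place WK@(2,0)
Op 2: remove (2,0)
Op 3: place BK@(1,2)
Op 4: place BR@(0,3)
Op 5: remove (0,3)
Op 6: remove (1,2)
Per-piece attacks for W:
W attacks (4,0): no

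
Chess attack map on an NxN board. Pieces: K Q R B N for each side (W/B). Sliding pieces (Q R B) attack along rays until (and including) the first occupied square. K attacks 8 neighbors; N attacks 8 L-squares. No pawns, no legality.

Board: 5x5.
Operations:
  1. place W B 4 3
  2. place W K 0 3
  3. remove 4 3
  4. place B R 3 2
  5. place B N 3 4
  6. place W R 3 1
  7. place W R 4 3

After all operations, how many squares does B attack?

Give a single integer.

Answer: 8

Derivation:
Op 1: place WB@(4,3)
Op 2: place WK@(0,3)
Op 3: remove (4,3)
Op 4: place BR@(3,2)
Op 5: place BN@(3,4)
Op 6: place WR@(3,1)
Op 7: place WR@(4,3)
Per-piece attacks for B:
  BR@(3,2): attacks (3,3) (3,4) (3,1) (4,2) (2,2) (1,2) (0,2) [ray(0,1) blocked at (3,4); ray(0,-1) blocked at (3,1)]
  BN@(3,4): attacks (4,2) (2,2) (1,3)
Union (8 distinct): (0,2) (1,2) (1,3) (2,2) (3,1) (3,3) (3,4) (4,2)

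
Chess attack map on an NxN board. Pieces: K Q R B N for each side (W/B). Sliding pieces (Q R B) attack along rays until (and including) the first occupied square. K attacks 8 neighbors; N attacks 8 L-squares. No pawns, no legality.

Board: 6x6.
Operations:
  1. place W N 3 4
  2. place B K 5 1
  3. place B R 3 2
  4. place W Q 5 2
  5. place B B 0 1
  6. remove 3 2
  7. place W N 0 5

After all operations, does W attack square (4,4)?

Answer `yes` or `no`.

Answer: no

Derivation:
Op 1: place WN@(3,4)
Op 2: place BK@(5,1)
Op 3: place BR@(3,2)
Op 4: place WQ@(5,2)
Op 5: place BB@(0,1)
Op 6: remove (3,2)
Op 7: place WN@(0,5)
Per-piece attacks for W:
  WN@(0,5): attacks (1,3) (2,4)
  WN@(3,4): attacks (5,5) (1,5) (4,2) (5,3) (2,2) (1,3)
  WQ@(5,2): attacks (5,3) (5,4) (5,5) (5,1) (4,2) (3,2) (2,2) (1,2) (0,2) (4,3) (3,4) (4,1) (3,0) [ray(0,-1) blocked at (5,1); ray(-1,1) blocked at (3,4)]
W attacks (4,4): no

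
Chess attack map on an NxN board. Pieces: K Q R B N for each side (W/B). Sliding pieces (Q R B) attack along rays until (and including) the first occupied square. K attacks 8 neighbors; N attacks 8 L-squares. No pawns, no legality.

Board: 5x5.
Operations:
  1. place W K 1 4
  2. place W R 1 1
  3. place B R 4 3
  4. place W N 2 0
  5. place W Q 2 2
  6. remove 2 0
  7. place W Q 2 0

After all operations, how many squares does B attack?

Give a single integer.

Op 1: place WK@(1,4)
Op 2: place WR@(1,1)
Op 3: place BR@(4,3)
Op 4: place WN@(2,0)
Op 5: place WQ@(2,2)
Op 6: remove (2,0)
Op 7: place WQ@(2,0)
Per-piece attacks for B:
  BR@(4,3): attacks (4,4) (4,2) (4,1) (4,0) (3,3) (2,3) (1,3) (0,3)
Union (8 distinct): (0,3) (1,3) (2,3) (3,3) (4,0) (4,1) (4,2) (4,4)

Answer: 8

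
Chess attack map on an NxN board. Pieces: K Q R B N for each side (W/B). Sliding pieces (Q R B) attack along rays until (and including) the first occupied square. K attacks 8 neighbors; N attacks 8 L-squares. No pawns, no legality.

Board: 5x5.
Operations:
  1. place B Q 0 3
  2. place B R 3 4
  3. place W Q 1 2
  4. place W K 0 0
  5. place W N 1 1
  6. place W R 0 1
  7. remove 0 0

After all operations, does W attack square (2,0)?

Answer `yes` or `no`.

Answer: no

Derivation:
Op 1: place BQ@(0,3)
Op 2: place BR@(3,4)
Op 3: place WQ@(1,2)
Op 4: place WK@(0,0)
Op 5: place WN@(1,1)
Op 6: place WR@(0,1)
Op 7: remove (0,0)
Per-piece attacks for W:
  WR@(0,1): attacks (0,2) (0,3) (0,0) (1,1) [ray(0,1) blocked at (0,3); ray(1,0) blocked at (1,1)]
  WN@(1,1): attacks (2,3) (3,2) (0,3) (3,0)
  WQ@(1,2): attacks (1,3) (1,4) (1,1) (2,2) (3,2) (4,2) (0,2) (2,3) (3,4) (2,1) (3,0) (0,3) (0,1) [ray(0,-1) blocked at (1,1); ray(1,1) blocked at (3,4); ray(-1,1) blocked at (0,3); ray(-1,-1) blocked at (0,1)]
W attacks (2,0): no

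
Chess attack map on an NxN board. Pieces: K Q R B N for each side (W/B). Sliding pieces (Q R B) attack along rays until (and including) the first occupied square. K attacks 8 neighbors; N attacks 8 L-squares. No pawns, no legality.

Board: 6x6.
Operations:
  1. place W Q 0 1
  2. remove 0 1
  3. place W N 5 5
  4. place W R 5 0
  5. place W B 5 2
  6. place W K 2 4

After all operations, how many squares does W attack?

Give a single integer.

Answer: 17

Derivation:
Op 1: place WQ@(0,1)
Op 2: remove (0,1)
Op 3: place WN@(5,5)
Op 4: place WR@(5,0)
Op 5: place WB@(5,2)
Op 6: place WK@(2,4)
Per-piece attacks for W:
  WK@(2,4): attacks (2,5) (2,3) (3,4) (1,4) (3,5) (3,3) (1,5) (1,3)
  WR@(5,0): attacks (5,1) (5,2) (4,0) (3,0) (2,0) (1,0) (0,0) [ray(0,1) blocked at (5,2)]
  WB@(5,2): attacks (4,3) (3,4) (2,5) (4,1) (3,0)
  WN@(5,5): attacks (4,3) (3,4)
Union (17 distinct): (0,0) (1,0) (1,3) (1,4) (1,5) (2,0) (2,3) (2,5) (3,0) (3,3) (3,4) (3,5) (4,0) (4,1) (4,3) (5,1) (5,2)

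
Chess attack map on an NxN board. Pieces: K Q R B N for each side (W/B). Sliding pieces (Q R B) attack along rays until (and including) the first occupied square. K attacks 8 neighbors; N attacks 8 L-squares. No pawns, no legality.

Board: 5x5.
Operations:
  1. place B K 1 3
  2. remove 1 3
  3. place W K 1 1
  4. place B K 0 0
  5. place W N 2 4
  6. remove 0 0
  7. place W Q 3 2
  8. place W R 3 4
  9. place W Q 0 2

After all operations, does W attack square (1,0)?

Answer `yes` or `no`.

Op 1: place BK@(1,3)
Op 2: remove (1,3)
Op 3: place WK@(1,1)
Op 4: place BK@(0,0)
Op 5: place WN@(2,4)
Op 6: remove (0,0)
Op 7: place WQ@(3,2)
Op 8: place WR@(3,4)
Op 9: place WQ@(0,2)
Per-piece attacks for W:
  WQ@(0,2): attacks (0,3) (0,4) (0,1) (0,0) (1,2) (2,2) (3,2) (1,3) (2,4) (1,1) [ray(1,0) blocked at (3,2); ray(1,1) blocked at (2,4); ray(1,-1) blocked at (1,1)]
  WK@(1,1): attacks (1,2) (1,0) (2,1) (0,1) (2,2) (2,0) (0,2) (0,0)
  WN@(2,4): attacks (3,2) (4,3) (1,2) (0,3)
  WQ@(3,2): attacks (3,3) (3,4) (3,1) (3,0) (4,2) (2,2) (1,2) (0,2) (4,3) (4,1) (2,3) (1,4) (2,1) (1,0) [ray(0,1) blocked at (3,4); ray(-1,0) blocked at (0,2)]
  WR@(3,4): attacks (3,3) (3,2) (4,4) (2,4) [ray(0,-1) blocked at (3,2); ray(-1,0) blocked at (2,4)]
W attacks (1,0): yes

Answer: yes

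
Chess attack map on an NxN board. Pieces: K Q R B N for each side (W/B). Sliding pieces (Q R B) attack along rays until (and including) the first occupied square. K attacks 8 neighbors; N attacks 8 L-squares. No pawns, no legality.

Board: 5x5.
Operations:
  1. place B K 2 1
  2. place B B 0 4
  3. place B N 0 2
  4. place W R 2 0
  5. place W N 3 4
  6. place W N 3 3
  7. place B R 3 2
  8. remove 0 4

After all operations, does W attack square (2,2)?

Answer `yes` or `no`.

Answer: yes

Derivation:
Op 1: place BK@(2,1)
Op 2: place BB@(0,4)
Op 3: place BN@(0,2)
Op 4: place WR@(2,0)
Op 5: place WN@(3,4)
Op 6: place WN@(3,3)
Op 7: place BR@(3,2)
Op 8: remove (0,4)
Per-piece attacks for W:
  WR@(2,0): attacks (2,1) (3,0) (4,0) (1,0) (0,0) [ray(0,1) blocked at (2,1)]
  WN@(3,3): attacks (1,4) (4,1) (2,1) (1,2)
  WN@(3,4): attacks (4,2) (2,2) (1,3)
W attacks (2,2): yes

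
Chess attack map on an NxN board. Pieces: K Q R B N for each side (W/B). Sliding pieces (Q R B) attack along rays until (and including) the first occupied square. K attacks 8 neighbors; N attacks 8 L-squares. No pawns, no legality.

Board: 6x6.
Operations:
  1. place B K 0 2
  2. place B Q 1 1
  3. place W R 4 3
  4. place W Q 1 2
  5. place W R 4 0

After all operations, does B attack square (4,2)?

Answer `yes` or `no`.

Answer: no

Derivation:
Op 1: place BK@(0,2)
Op 2: place BQ@(1,1)
Op 3: place WR@(4,3)
Op 4: place WQ@(1,2)
Op 5: place WR@(4,0)
Per-piece attacks for B:
  BK@(0,2): attacks (0,3) (0,1) (1,2) (1,3) (1,1)
  BQ@(1,1): attacks (1,2) (1,0) (2,1) (3,1) (4,1) (5,1) (0,1) (2,2) (3,3) (4,4) (5,5) (2,0) (0,2) (0,0) [ray(0,1) blocked at (1,2); ray(-1,1) blocked at (0,2)]
B attacks (4,2): no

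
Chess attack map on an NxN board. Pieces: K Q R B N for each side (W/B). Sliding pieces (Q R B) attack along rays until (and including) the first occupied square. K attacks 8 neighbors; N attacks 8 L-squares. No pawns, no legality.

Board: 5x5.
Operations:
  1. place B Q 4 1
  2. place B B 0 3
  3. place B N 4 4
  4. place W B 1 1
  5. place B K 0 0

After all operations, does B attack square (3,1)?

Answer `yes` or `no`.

Answer: yes

Derivation:
Op 1: place BQ@(4,1)
Op 2: place BB@(0,3)
Op 3: place BN@(4,4)
Op 4: place WB@(1,1)
Op 5: place BK@(0,0)
Per-piece attacks for B:
  BK@(0,0): attacks (0,1) (1,0) (1,1)
  BB@(0,3): attacks (1,4) (1,2) (2,1) (3,0)
  BQ@(4,1): attacks (4,2) (4,3) (4,4) (4,0) (3,1) (2,1) (1,1) (3,2) (2,3) (1,4) (3,0) [ray(0,1) blocked at (4,4); ray(-1,0) blocked at (1,1)]
  BN@(4,4): attacks (3,2) (2,3)
B attacks (3,1): yes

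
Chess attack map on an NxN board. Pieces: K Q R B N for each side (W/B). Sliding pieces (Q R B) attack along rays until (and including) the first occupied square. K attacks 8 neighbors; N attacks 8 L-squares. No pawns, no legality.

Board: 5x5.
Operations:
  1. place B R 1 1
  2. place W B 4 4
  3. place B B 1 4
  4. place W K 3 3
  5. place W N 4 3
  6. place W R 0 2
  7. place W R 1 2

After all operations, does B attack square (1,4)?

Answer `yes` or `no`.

Answer: no

Derivation:
Op 1: place BR@(1,1)
Op 2: place WB@(4,4)
Op 3: place BB@(1,4)
Op 4: place WK@(3,3)
Op 5: place WN@(4,3)
Op 6: place WR@(0,2)
Op 7: place WR@(1,2)
Per-piece attacks for B:
  BR@(1,1): attacks (1,2) (1,0) (2,1) (3,1) (4,1) (0,1) [ray(0,1) blocked at (1,2)]
  BB@(1,4): attacks (2,3) (3,2) (4,1) (0,3)
B attacks (1,4): no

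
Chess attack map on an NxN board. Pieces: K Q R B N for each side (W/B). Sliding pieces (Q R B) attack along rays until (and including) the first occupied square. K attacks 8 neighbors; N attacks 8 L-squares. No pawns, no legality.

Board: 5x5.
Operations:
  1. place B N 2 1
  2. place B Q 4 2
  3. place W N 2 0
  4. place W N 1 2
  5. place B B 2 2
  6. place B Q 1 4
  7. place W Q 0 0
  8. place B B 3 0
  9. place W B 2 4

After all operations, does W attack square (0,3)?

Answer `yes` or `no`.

Op 1: place BN@(2,1)
Op 2: place BQ@(4,2)
Op 3: place WN@(2,0)
Op 4: place WN@(1,2)
Op 5: place BB@(2,2)
Op 6: place BQ@(1,4)
Op 7: place WQ@(0,0)
Op 8: place BB@(3,0)
Op 9: place WB@(2,4)
Per-piece attacks for W:
  WQ@(0,0): attacks (0,1) (0,2) (0,3) (0,4) (1,0) (2,0) (1,1) (2,2) [ray(1,0) blocked at (2,0); ray(1,1) blocked at (2,2)]
  WN@(1,2): attacks (2,4) (3,3) (0,4) (2,0) (3,1) (0,0)
  WN@(2,0): attacks (3,2) (4,1) (1,2) (0,1)
  WB@(2,4): attacks (3,3) (4,2) (1,3) (0,2) [ray(1,-1) blocked at (4,2)]
W attacks (0,3): yes

Answer: yes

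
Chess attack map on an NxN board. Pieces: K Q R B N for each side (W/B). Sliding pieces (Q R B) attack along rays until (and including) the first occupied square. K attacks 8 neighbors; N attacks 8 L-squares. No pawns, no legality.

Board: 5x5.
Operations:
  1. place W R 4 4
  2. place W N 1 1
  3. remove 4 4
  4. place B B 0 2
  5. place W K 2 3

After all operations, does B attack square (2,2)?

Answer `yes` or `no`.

Answer: no

Derivation:
Op 1: place WR@(4,4)
Op 2: place WN@(1,1)
Op 3: remove (4,4)
Op 4: place BB@(0,2)
Op 5: place WK@(2,3)
Per-piece attacks for B:
  BB@(0,2): attacks (1,3) (2,4) (1,1) [ray(1,-1) blocked at (1,1)]
B attacks (2,2): no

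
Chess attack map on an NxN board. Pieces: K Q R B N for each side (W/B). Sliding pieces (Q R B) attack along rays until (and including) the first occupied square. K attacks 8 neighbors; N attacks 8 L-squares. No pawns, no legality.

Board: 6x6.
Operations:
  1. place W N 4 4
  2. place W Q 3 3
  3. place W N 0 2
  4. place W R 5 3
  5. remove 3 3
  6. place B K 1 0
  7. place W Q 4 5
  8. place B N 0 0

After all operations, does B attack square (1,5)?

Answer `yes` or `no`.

Op 1: place WN@(4,4)
Op 2: place WQ@(3,3)
Op 3: place WN@(0,2)
Op 4: place WR@(5,3)
Op 5: remove (3,3)
Op 6: place BK@(1,0)
Op 7: place WQ@(4,5)
Op 8: place BN@(0,0)
Per-piece attacks for B:
  BN@(0,0): attacks (1,2) (2,1)
  BK@(1,0): attacks (1,1) (2,0) (0,0) (2,1) (0,1)
B attacks (1,5): no

Answer: no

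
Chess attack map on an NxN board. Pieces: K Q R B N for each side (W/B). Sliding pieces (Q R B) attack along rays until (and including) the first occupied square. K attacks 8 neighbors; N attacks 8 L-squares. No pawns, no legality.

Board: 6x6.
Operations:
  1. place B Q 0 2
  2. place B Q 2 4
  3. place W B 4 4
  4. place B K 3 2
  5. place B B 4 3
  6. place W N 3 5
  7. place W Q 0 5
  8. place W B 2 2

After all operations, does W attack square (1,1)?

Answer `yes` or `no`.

Op 1: place BQ@(0,2)
Op 2: place BQ@(2,4)
Op 3: place WB@(4,4)
Op 4: place BK@(3,2)
Op 5: place BB@(4,3)
Op 6: place WN@(3,5)
Op 7: place WQ@(0,5)
Op 8: place WB@(2,2)
Per-piece attacks for W:
  WQ@(0,5): attacks (0,4) (0,3) (0,2) (1,5) (2,5) (3,5) (1,4) (2,3) (3,2) [ray(0,-1) blocked at (0,2); ray(1,0) blocked at (3,5); ray(1,-1) blocked at (3,2)]
  WB@(2,2): attacks (3,3) (4,4) (3,1) (4,0) (1,3) (0,4) (1,1) (0,0) [ray(1,1) blocked at (4,4)]
  WN@(3,5): attacks (4,3) (5,4) (2,3) (1,4)
  WB@(4,4): attacks (5,5) (5,3) (3,5) (3,3) (2,2) [ray(-1,1) blocked at (3,5); ray(-1,-1) blocked at (2,2)]
W attacks (1,1): yes

Answer: yes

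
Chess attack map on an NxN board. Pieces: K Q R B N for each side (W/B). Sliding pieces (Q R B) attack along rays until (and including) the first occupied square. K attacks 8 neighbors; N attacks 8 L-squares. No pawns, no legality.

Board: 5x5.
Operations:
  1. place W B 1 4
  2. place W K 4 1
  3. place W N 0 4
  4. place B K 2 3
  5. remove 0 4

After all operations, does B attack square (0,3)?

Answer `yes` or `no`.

Op 1: place WB@(1,4)
Op 2: place WK@(4,1)
Op 3: place WN@(0,4)
Op 4: place BK@(2,3)
Op 5: remove (0,4)
Per-piece attacks for B:
  BK@(2,3): attacks (2,4) (2,2) (3,3) (1,3) (3,4) (3,2) (1,4) (1,2)
B attacks (0,3): no

Answer: no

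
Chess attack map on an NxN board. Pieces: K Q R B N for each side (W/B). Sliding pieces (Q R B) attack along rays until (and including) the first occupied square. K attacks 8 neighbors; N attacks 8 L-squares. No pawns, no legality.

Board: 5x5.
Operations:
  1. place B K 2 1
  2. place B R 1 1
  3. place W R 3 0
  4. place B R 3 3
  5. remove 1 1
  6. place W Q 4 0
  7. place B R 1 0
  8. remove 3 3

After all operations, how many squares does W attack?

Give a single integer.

Answer: 15

Derivation:
Op 1: place BK@(2,1)
Op 2: place BR@(1,1)
Op 3: place WR@(3,0)
Op 4: place BR@(3,3)
Op 5: remove (1,1)
Op 6: place WQ@(4,0)
Op 7: place BR@(1,0)
Op 8: remove (3,3)
Per-piece attacks for W:
  WR@(3,0): attacks (3,1) (3,2) (3,3) (3,4) (4,0) (2,0) (1,0) [ray(1,0) blocked at (4,0); ray(-1,0) blocked at (1,0)]
  WQ@(4,0): attacks (4,1) (4,2) (4,3) (4,4) (3,0) (3,1) (2,2) (1,3) (0,4) [ray(-1,0) blocked at (3,0)]
Union (15 distinct): (0,4) (1,0) (1,3) (2,0) (2,2) (3,0) (3,1) (3,2) (3,3) (3,4) (4,0) (4,1) (4,2) (4,3) (4,4)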